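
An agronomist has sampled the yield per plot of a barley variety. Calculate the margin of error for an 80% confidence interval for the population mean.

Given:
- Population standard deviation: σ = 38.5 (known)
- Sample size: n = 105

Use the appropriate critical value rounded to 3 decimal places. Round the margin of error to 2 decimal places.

The population standard deviation σ is known, so use the z-interval margin of error formula.

For 80% confidence, z* = 1.282 (from standard normal table)

Margin of error formula for z-interval: E = z* × σ/√n

E = 1.282 × 38.5/√105
  = 1.282 × 3.757215
  = 4.8167

Rounded to 2 decimal places:

4.82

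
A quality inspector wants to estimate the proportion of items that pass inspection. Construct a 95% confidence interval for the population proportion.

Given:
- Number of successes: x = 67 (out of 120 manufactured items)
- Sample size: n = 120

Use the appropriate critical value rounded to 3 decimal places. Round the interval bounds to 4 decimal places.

Sample proportion: p̂ = 67/120 = 0.558333

Check conditions for normal approximation:
  np̂ = 67 ≥ 10 ✓
  n(1-p̂) = 53 ≥ 10 ✓

The sample is large enough, so use a z-interval (normal approximation) for the proportion.

For 95% confidence, z* = 1.96 (from standard normal table)

Standard error: SE = √(p̂(1-p̂)/n) = √(0.558333×0.441667/120) = 0.04533185

Margin of error: E = z* × SE = 1.96 × 0.04533185 = 0.088850

Z-interval: p̂ ± E = 0.558333 ± 0.088850 = (0.469483, 0.647184)

Rounded to 4 decimal places:

(0.4695, 0.6472)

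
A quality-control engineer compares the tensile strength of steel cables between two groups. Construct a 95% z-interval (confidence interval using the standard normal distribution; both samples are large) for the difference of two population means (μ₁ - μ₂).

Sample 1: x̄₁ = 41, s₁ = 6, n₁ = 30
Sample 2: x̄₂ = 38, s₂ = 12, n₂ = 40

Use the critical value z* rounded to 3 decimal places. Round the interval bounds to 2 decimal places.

Both samples are large (n₁ = 30 ≥ 30, n₂ = 40 ≥ 30), so a z-interval for the difference of means applies.

Point estimate: x̄₁ - x̄₂ = 41 - 38 = 3

Standard error: SE = √(s₁²/n₁ + s₂²/n₂)
= √(6²/30 + 12²/40)
= √(1.200000 + 3.600000)
= 2.190890

For 95% confidence, z* = 1.96 (from standard normal table)
Margin of error: E = z* × SE = 1.96 × 2.190890 = 4.2941

Z-interval: (x̄₁ - x̄₂) ± E = 3 ± 4.2941 = (-1.2941, 7.2941)

Rounded to 2 decimal places:

(-1.29, 7.29)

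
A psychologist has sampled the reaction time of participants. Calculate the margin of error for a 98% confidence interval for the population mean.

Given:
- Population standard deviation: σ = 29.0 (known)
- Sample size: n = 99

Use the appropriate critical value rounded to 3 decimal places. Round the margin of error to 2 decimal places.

The population standard deviation σ is known, so use the z-interval margin of error formula.

For 98% confidence, z* = 2.326 (from standard normal table)

Margin of error formula for z-interval: E = z* × σ/√n

E = 2.326 × 29.0/√99
  = 2.326 × 2.914610
  = 6.7794

Rounded to 2 decimal places:

6.78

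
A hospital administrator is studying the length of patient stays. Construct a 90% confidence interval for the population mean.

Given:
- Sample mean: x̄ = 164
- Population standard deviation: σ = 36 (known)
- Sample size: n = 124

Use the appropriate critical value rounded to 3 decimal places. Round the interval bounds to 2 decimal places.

The population standard deviation σ is known, so use a z-interval (standard normal critical value).

For 90% confidence, z* = 1.645 (from standard normal table)

Standard error: SE = σ/√n = 36/√124 = 3.232895

Margin of error: E = z* × SE = 1.645 × 3.232895 = 5.3181

Z-interval: x̄ ± E = 164 ± 5.3181 = (158.6819, 169.3181)

Rounded to 2 decimal places:

(158.68, 169.32)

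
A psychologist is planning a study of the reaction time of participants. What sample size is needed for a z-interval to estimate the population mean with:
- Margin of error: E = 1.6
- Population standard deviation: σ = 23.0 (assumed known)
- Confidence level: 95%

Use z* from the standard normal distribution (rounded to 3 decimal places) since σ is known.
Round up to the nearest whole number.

Using z* since population σ is known (z-interval formula).

For 95% confidence, z* = 1.96 (from standard normal table)

Sample size formula for z-interval: n = (z*σ/E)²

n = (1.96 × 23.0 / 1.6)²
  = (28.175000)²
  = 793.8306

Round up to the nearest whole number: n = 794

794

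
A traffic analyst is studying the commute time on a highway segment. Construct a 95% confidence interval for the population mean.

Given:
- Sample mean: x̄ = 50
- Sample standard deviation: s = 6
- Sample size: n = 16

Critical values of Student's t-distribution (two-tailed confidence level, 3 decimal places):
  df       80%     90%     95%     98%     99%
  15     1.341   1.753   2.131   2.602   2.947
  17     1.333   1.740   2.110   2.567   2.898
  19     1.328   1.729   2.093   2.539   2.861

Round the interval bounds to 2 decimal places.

The population standard deviation σ is unknown (only the sample standard deviation s is given), so use a t-interval with df = n - 1 = 16 - 1 = 15.

For 95% confidence with df = 15, t* = 2.131 (from t-table)

Standard error: SE = s/√n = 6/√16 = 1.500000

Margin of error: E = t* × SE = 2.131 × 1.500000 = 3.1965

T-interval: x̄ ± E = 50 ± 3.1965 = (46.8035, 53.1965)

Rounded to 2 decimal places:

(46.80, 53.20)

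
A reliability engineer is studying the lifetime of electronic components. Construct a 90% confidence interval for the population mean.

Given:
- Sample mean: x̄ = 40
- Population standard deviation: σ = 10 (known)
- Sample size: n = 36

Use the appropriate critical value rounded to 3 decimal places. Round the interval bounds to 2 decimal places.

The population standard deviation σ is known, so use a z-interval (standard normal critical value).

For 90% confidence, z* = 1.645 (from standard normal table)

Standard error: SE = σ/√n = 10/√36 = 1.666667

Margin of error: E = z* × SE = 1.645 × 1.666667 = 2.7417

Z-interval: x̄ ± E = 40 ± 2.7417 = (37.2583, 42.7417)

Rounded to 2 decimal places:

(37.26, 42.74)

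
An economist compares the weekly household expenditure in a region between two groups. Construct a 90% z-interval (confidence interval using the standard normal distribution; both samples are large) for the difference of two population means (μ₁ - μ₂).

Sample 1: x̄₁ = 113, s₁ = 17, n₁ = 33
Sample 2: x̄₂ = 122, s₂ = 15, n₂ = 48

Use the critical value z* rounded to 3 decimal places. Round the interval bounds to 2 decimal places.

Both samples are large (n₁ = 33 ≥ 30, n₂ = 48 ≥ 30), so a z-interval for the difference of means applies.

Point estimate: x̄₁ - x̄₂ = 113 - 122 = -9

Standard error: SE = √(s₁²/n₁ + s₂²/n₂)
= √(17²/33 + 15²/48)
= √(8.757576 + 4.687500)
= 3.666753

For 90% confidence, z* = 1.645 (from standard normal table)
Margin of error: E = z* × SE = 1.645 × 3.666753 = 6.0318

Z-interval: (x̄₁ - x̄₂) ± E = -9 ± 6.0318 = (-15.0318, -2.9682)

Rounded to 2 decimal places:

(-15.03, -2.97)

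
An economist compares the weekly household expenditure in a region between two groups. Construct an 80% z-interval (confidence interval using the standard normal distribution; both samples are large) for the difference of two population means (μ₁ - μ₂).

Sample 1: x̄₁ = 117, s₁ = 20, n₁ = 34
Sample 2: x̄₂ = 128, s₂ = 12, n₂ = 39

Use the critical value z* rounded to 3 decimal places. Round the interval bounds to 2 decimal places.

Both samples are large (n₁ = 34 ≥ 30, n₂ = 39 ≥ 30), so a z-interval for the difference of means applies.

Point estimate: x̄₁ - x̄₂ = 117 - 128 = -11

Standard error: SE = √(s₁²/n₁ + s₂²/n₂)
= √(20²/34 + 12²/39)
= √(11.764706 + 3.692308)
= 3.931541

For 80% confidence, z* = 1.282 (from standard normal table)
Margin of error: E = z* × SE = 1.282 × 3.931541 = 5.0402

Z-interval: (x̄₁ - x̄₂) ± E = -11 ± 5.0402 = (-16.0402, -5.9598)

Rounded to 2 decimal places:

(-16.04, -5.96)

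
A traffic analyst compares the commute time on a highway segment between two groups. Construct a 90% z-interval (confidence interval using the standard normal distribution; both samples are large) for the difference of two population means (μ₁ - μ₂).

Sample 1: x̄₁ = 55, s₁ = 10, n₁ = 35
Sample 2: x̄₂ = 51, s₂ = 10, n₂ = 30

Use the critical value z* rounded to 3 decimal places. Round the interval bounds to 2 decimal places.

Both samples are large (n₁ = 35 ≥ 30, n₂ = 30 ≥ 30), so a z-interval for the difference of means applies.

Point estimate: x̄₁ - x̄₂ = 55 - 51 = 4

Standard error: SE = √(s₁²/n₁ + s₂²/n₂)
= √(10²/35 + 10²/30)
= √(2.857143 + 3.333333)
= 2.488067

For 90% confidence, z* = 1.645 (from standard normal table)
Margin of error: E = z* × SE = 1.645 × 2.488067 = 4.0929

Z-interval: (x̄₁ - x̄₂) ± E = 4 ± 4.0929 = (-0.0929, 8.0929)

Rounded to 2 decimal places:

(-0.09, 8.09)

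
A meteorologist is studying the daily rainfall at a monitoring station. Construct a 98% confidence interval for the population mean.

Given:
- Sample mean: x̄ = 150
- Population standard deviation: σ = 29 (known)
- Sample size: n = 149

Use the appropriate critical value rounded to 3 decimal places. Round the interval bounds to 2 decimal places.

The population standard deviation σ is known, so use a z-interval (standard normal critical value).

For 98% confidence, z* = 2.326 (from standard normal table)

Standard error: SE = σ/√n = 29/√149 = 2.375773

Margin of error: E = z* × SE = 2.326 × 2.375773 = 5.5260

Z-interval: x̄ ± E = 150 ± 5.5260 = (144.4740, 155.5260)

Rounded to 2 decimal places:

(144.47, 155.53)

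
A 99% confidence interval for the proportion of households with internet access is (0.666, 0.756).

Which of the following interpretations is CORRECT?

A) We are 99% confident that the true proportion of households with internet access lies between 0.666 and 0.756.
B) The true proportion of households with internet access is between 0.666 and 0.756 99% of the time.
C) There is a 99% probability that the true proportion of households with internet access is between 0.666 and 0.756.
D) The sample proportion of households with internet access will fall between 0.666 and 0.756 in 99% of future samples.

A confidence interval represents our confidence in the procedure, not a probability statement about the parameter.

Key concept: If we repeated this sampling process many times and computed a 99% CI each time, about 99% of those intervals would contain the true population parameter.

For this specific interval (0.666, 0.756):
- Midpoint (point estimate): 0.711
- Margin of error: 0.045

The correct interpretation is the one stating confidence that the true parameter lies in the interval — option A.

A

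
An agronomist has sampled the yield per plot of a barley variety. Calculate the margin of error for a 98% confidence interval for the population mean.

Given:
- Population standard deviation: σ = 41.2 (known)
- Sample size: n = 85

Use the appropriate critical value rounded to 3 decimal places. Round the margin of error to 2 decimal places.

The population standard deviation σ is known, so use the z-interval margin of error formula.

For 98% confidence, z* = 2.326 (from standard normal table)

Margin of error formula for z-interval: E = z* × σ/√n

E = 2.326 × 41.2/√85
  = 2.326 × 4.468767
  = 10.3944

Rounded to 2 decimal places:

10.39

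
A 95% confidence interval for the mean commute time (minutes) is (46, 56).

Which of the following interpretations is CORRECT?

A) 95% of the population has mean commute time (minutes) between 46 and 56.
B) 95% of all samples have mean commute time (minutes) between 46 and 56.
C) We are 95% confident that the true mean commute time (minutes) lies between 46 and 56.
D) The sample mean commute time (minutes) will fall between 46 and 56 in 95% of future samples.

A confidence interval represents our confidence in the procedure, not a probability statement about the parameter.

Key concept: If we repeated this sampling process many times and computed a 95% CI each time, about 95% of those intervals would contain the true population parameter.

For this specific interval (46, 56):
- Midpoint (point estimate): 51
- Margin of error: 5

The correct interpretation is the one stating confidence that the true parameter lies in the interval — option C.

C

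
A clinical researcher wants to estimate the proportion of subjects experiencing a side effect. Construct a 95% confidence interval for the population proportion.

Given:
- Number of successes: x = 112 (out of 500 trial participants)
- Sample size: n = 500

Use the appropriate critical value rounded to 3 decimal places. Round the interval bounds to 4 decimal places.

Sample proportion: p̂ = 112/500 = 0.224000

Check conditions for normal approximation:
  np̂ = 112 ≥ 10 ✓
  n(1-p̂) = 388 ≥ 10 ✓

The sample is large enough, so use a z-interval (normal approximation) for the proportion.

For 95% confidence, z* = 1.96 (from standard normal table)

Standard error: SE = √(p̂(1-p̂)/n) = √(0.224000×0.776000/500) = 0.01864532

Margin of error: E = z* × SE = 1.96 × 0.01864532 = 0.036545

Z-interval: p̂ ± E = 0.224000 ± 0.036545 = (0.187455, 0.260545)

Rounded to 4 decimal places:

(0.1875, 0.2605)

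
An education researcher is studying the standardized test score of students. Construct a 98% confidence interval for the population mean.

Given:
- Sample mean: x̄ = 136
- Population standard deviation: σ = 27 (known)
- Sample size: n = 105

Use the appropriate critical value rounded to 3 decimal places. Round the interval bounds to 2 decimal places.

The population standard deviation σ is known, so use a z-interval (standard normal critical value).

For 98% confidence, z* = 2.326 (from standard normal table)

Standard error: SE = σ/√n = 27/√105 = 2.634930

Margin of error: E = z* × SE = 2.326 × 2.634930 = 6.1288

Z-interval: x̄ ± E = 136 ± 6.1288 = (129.8712, 142.1288)

Rounded to 2 decimal places:

(129.87, 142.13)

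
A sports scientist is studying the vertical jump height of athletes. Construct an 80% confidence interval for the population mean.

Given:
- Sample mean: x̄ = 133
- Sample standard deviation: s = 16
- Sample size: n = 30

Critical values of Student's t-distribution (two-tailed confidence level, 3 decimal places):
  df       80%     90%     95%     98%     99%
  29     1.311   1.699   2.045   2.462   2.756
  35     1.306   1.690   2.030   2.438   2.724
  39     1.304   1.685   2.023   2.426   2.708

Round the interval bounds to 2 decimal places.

The population standard deviation σ is unknown (only the sample standard deviation s is given), so use a t-interval with df = n - 1 = 30 - 1 = 29.

For 80% confidence with df = 29, t* = 1.311 (from t-table)

Standard error: SE = s/√n = 16/√30 = 2.921187

Margin of error: E = t* × SE = 1.311 × 2.921187 = 3.8297

T-interval: x̄ ± E = 133 ± 3.8297 = (129.1703, 136.8297)

Rounded to 2 decimal places:

(129.17, 136.83)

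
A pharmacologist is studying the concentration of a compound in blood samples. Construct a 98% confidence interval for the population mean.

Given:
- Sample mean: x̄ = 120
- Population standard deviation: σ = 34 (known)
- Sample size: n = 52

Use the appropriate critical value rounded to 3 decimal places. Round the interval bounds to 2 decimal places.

The population standard deviation σ is known, so use a z-interval (standard normal critical value).

For 98% confidence, z* = 2.326 (from standard normal table)

Standard error: SE = σ/√n = 34/√52 = 4.714952

Margin of error: E = z* × SE = 2.326 × 4.714952 = 10.9670

Z-interval: x̄ ± E = 120 ± 10.9670 = (109.0330, 130.9670)

Rounded to 2 decimal places:

(109.03, 130.97)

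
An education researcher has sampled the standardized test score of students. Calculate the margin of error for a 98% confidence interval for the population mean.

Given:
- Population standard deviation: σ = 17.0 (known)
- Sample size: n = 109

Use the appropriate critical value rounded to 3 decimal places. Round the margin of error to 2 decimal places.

The population standard deviation σ is known, so use the z-interval margin of error formula.

For 98% confidence, z* = 2.326 (from standard normal table)

Margin of error formula for z-interval: E = z* × σ/√n

E = 2.326 × 17.0/√109
  = 2.326 × 1.628305
  = 3.7874

Rounded to 2 decimal places:

3.79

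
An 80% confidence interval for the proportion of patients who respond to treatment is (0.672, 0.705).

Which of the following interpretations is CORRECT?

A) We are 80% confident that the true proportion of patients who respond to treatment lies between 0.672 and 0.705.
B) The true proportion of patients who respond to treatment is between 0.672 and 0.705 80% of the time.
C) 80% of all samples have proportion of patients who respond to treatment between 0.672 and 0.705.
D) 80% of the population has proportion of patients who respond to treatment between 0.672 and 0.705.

A confidence interval represents our confidence in the procedure, not a probability statement about the parameter.

Key concept: If we repeated this sampling process many times and computed an 80% CI each time, about 80% of those intervals would contain the true population parameter.

For this specific interval (0.672, 0.705):
- Midpoint (point estimate): 0.6885
- Margin of error: 0.0165

The correct interpretation is the one stating confidence that the true parameter lies in the interval — option A.

A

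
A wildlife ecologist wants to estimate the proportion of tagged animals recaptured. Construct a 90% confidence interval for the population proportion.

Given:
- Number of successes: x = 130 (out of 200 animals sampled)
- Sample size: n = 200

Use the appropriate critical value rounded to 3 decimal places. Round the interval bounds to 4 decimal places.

Sample proportion: p̂ = 130/200 = 0.650000

Check conditions for normal approximation:
  np̂ = 130 ≥ 10 ✓
  n(1-p̂) = 70 ≥ 10 ✓

The sample is large enough, so use a z-interval (normal approximation) for the proportion.

For 90% confidence, z* = 1.645 (from standard normal table)

Standard error: SE = √(p̂(1-p̂)/n) = √(0.650000×0.350000/200) = 0.03372684

Margin of error: E = z* × SE = 1.645 × 0.03372684 = 0.055481

Z-interval: p̂ ± E = 0.650000 ± 0.055481 = (0.594519, 0.705481)

Rounded to 4 decimal places:

(0.5945, 0.7055)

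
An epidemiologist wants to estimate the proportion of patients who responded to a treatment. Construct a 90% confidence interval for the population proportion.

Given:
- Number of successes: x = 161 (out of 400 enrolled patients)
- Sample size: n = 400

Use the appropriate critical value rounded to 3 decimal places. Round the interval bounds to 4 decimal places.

Sample proportion: p̂ = 161/400 = 0.402500

Check conditions for normal approximation:
  np̂ = 161 ≥ 10 ✓
  n(1-p̂) = 239 ≥ 10 ✓

The sample is large enough, so use a z-interval (normal approximation) for the proportion.

For 90% confidence, z* = 1.645 (from standard normal table)

Standard error: SE = √(p̂(1-p̂)/n) = √(0.402500×0.597500/400) = 0.02452008

Margin of error: E = z* × SE = 1.645 × 0.02452008 = 0.040336

Z-interval: p̂ ± E = 0.402500 ± 0.040336 = (0.362164, 0.442836)

Rounded to 4 decimal places:

(0.3622, 0.4428)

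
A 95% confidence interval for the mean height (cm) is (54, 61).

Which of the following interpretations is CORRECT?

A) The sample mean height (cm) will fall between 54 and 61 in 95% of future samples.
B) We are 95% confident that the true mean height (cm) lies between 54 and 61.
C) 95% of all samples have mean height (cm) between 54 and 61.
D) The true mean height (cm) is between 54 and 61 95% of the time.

A confidence interval represents our confidence in the procedure, not a probability statement about the parameter.

Key concept: If we repeated this sampling process many times and computed a 95% CI each time, about 95% of those intervals would contain the true population parameter.

For this specific interval (54, 61):
- Midpoint (point estimate): 57.5
- Margin of error: 3.5

The correct interpretation is the one stating confidence that the true parameter lies in the interval — option B.

B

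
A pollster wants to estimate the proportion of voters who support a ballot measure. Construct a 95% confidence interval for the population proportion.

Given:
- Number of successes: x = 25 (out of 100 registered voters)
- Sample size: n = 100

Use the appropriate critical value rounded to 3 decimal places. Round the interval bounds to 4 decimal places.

Sample proportion: p̂ = 25/100 = 0.250000

Check conditions for normal approximation:
  np̂ = 25 ≥ 10 ✓
  n(1-p̂) = 75 ≥ 10 ✓

The sample is large enough, so use a z-interval (normal approximation) for the proportion.

For 95% confidence, z* = 1.96 (from standard normal table)

Standard error: SE = √(p̂(1-p̂)/n) = √(0.250000×0.750000/100) = 0.04330127

Margin of error: E = z* × SE = 1.96 × 0.04330127 = 0.084870

Z-interval: p̂ ± E = 0.250000 ± 0.084870 = (0.165130, 0.334870)

Rounded to 4 decimal places:

(0.1651, 0.3349)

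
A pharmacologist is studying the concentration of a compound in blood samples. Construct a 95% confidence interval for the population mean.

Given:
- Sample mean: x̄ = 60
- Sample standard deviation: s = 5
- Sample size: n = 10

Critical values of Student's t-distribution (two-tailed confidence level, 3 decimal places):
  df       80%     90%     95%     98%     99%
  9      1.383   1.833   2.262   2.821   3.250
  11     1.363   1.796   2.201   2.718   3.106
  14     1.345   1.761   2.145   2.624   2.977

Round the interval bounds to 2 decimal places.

The population standard deviation σ is unknown (only the sample standard deviation s is given), so use a t-interval with df = n - 1 = 10 - 1 = 9.

For 95% confidence with df = 9, t* = 2.262 (from t-table)

Standard error: SE = s/√n = 5/√10 = 1.581139

Margin of error: E = t* × SE = 2.262 × 1.581139 = 3.5765

T-interval: x̄ ± E = 60 ± 3.5765 = (56.4235, 63.5765)

Rounded to 2 decimal places:

(56.42, 63.58)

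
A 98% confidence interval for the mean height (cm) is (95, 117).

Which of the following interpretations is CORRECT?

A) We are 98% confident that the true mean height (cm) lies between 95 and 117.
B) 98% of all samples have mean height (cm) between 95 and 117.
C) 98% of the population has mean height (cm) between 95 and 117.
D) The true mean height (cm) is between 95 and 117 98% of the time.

A confidence interval represents our confidence in the procedure, not a probability statement about the parameter.

Key concept: If we repeated this sampling process many times and computed a 98% CI each time, about 98% of those intervals would contain the true population parameter.

For this specific interval (95, 117):
- Midpoint (point estimate): 106
- Margin of error: 11

The correct interpretation is the one stating confidence that the true parameter lies in the interval — option A.

A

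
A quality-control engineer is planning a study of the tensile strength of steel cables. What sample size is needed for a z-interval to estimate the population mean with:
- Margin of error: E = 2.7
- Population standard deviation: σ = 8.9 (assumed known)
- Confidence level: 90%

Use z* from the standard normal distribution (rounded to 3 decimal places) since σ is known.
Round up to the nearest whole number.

Using z* since population σ is known (z-interval formula).

For 90% confidence, z* = 1.645 (from standard normal table)

Sample size formula for z-interval: n = (z*σ/E)²

n = (1.645 × 8.9 / 2.7)²
  = (5.422407)²
  = 29.4025

Round up to the nearest whole number: n = 30

30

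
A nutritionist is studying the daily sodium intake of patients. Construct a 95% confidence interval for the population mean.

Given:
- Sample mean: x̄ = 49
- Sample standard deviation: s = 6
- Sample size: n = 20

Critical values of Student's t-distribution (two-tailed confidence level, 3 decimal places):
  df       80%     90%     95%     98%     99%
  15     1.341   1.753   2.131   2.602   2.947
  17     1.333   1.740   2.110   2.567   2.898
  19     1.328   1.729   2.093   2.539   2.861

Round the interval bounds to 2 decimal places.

The population standard deviation σ is unknown (only the sample standard deviation s is given), so use a t-interval with df = n - 1 = 20 - 1 = 19.

For 95% confidence with df = 19, t* = 2.093 (from t-table)

Standard error: SE = s/√n = 6/√20 = 1.341641

Margin of error: E = t* × SE = 2.093 × 1.341641 = 2.8081

T-interval: x̄ ± E = 49 ± 2.8081 = (46.1919, 51.8081)

Rounded to 2 decimal places:

(46.19, 51.81)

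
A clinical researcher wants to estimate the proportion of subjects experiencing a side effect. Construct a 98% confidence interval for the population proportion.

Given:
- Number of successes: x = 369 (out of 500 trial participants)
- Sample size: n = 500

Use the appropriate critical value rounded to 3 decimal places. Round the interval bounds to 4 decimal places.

Sample proportion: p̂ = 369/500 = 0.738000

Check conditions for normal approximation:
  np̂ = 369 ≥ 10 ✓
  n(1-p̂) = 131 ≥ 10 ✓

The sample is large enough, so use a z-interval (normal approximation) for the proportion.

For 98% confidence, z* = 2.326 (from standard normal table)

Standard error: SE = √(p̂(1-p̂)/n) = √(0.738000×0.262000/500) = 0.01966499

Margin of error: E = z* × SE = 2.326 × 0.01966499 = 0.045741

Z-interval: p̂ ± E = 0.738000 ± 0.045741 = (0.692259, 0.783741)

Rounded to 4 decimal places:

(0.6923, 0.7837)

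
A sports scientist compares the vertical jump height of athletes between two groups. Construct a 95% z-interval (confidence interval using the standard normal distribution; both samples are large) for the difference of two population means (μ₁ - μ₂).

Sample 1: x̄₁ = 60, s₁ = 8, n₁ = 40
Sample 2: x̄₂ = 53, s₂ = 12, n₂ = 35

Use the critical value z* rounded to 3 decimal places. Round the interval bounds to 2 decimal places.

Both samples are large (n₁ = 40 ≥ 30, n₂ = 35 ≥ 30), so a z-interval for the difference of means applies.

Point estimate: x̄₁ - x̄₂ = 60 - 53 = 7

Standard error: SE = √(s₁²/n₁ + s₂²/n₂)
= √(8²/40 + 12²/35)
= √(1.600000 + 4.114286)
= 2.390457

For 95% confidence, z* = 1.96 (from standard normal table)
Margin of error: E = z* × SE = 1.96 × 2.390457 = 4.6853

Z-interval: (x̄₁ - x̄₂) ± E = 7 ± 4.6853 = (2.3147, 11.6853)

Rounded to 2 decimal places:

(2.31, 11.69)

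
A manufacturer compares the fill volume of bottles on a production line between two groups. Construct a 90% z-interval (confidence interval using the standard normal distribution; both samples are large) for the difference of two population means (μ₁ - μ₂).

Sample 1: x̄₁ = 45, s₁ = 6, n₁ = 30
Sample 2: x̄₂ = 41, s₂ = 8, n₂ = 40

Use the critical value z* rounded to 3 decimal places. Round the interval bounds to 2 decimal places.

Both samples are large (n₁ = 30 ≥ 30, n₂ = 40 ≥ 30), so a z-interval for the difference of means applies.

Point estimate: x̄₁ - x̄₂ = 45 - 41 = 4

Standard error: SE = √(s₁²/n₁ + s₂²/n₂)
= √(6²/30 + 8²/40)
= √(1.200000 + 1.600000)
= 1.673320

For 90% confidence, z* = 1.645 (from standard normal table)
Margin of error: E = z* × SE = 1.645 × 1.673320 = 2.7526

Z-interval: (x̄₁ - x̄₂) ± E = 4 ± 2.7526 = (1.2474, 6.7526)

Rounded to 2 decimal places:

(1.25, 6.75)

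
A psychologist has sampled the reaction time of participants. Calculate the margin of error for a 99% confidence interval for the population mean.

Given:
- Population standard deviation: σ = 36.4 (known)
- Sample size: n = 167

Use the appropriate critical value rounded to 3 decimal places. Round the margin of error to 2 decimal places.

The population standard deviation σ is known, so use the z-interval margin of error formula.

For 99% confidence, z* = 2.576 (from standard normal table)

Margin of error formula for z-interval: E = z* × σ/√n

E = 2.576 × 36.4/√167
  = 2.576 × 2.816717
  = 7.2559

Rounded to 2 decimal places:

7.26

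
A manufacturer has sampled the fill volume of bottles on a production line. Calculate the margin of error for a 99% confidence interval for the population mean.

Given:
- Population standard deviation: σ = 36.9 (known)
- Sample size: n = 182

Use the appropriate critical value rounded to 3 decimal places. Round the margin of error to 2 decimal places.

The population standard deviation σ is known, so use the z-interval margin of error formula.

For 99% confidence, z* = 2.576 (from standard normal table)

Margin of error formula for z-interval: E = z* × σ/√n

E = 2.576 × 36.9/√182
  = 2.576 × 2.735210
  = 7.0459

Rounded to 2 decimal places:

7.05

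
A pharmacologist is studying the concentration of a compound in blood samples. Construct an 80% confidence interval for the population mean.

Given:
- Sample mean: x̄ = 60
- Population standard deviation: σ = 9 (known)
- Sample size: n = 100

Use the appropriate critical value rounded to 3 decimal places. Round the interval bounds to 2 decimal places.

The population standard deviation σ is known, so use a z-interval (standard normal critical value).

For 80% confidence, z* = 1.282 (from standard normal table)

Standard error: SE = σ/√n = 9/√100 = 0.900000

Margin of error: E = z* × SE = 1.282 × 0.900000 = 1.1538

Z-interval: x̄ ± E = 60 ± 1.1538 = (58.8462, 61.1538)

Rounded to 2 decimal places:

(58.85, 61.15)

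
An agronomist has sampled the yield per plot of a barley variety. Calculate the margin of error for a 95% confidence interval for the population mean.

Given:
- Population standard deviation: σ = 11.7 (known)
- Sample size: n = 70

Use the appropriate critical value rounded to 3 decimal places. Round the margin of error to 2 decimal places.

The population standard deviation σ is known, so use the z-interval margin of error formula.

For 95% confidence, z* = 1.96 (from standard normal table)

Margin of error formula for z-interval: E = z* × σ/√n

E = 1.96 × 11.7/√70
  = 1.96 × 1.398417
  = 2.7409

Rounded to 2 decimal places:

2.74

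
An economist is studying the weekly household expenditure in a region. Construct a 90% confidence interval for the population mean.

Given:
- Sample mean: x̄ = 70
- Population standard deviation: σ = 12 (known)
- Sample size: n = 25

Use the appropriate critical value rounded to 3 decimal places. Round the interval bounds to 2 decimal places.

The population standard deviation σ is known, so use a z-interval (standard normal critical value).

For 90% confidence, z* = 1.645 (from standard normal table)

Standard error: SE = σ/√n = 12/√25 = 2.400000

Margin of error: E = z* × SE = 1.645 × 2.400000 = 3.9480

Z-interval: x̄ ± E = 70 ± 3.9480 = (66.0520, 73.9480)

Rounded to 2 decimal places:

(66.05, 73.95)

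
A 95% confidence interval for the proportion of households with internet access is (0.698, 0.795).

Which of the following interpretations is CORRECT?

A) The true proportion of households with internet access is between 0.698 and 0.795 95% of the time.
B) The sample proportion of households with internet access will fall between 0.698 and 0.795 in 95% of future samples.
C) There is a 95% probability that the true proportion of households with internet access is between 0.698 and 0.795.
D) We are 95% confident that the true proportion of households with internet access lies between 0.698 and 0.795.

A confidence interval represents our confidence in the procedure, not a probability statement about the parameter.

Key concept: If we repeated this sampling process many times and computed a 95% CI each time, about 95% of those intervals would contain the true population parameter.

For this specific interval (0.698, 0.795):
- Midpoint (point estimate): 0.7465
- Margin of error: 0.0485

The correct interpretation is the one stating confidence that the true parameter lies in the interval — option D.

D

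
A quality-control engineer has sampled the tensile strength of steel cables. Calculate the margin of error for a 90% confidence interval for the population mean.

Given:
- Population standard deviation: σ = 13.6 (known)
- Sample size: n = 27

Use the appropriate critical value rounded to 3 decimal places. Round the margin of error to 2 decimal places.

The population standard deviation σ is known, so use the z-interval margin of error formula.

For 90% confidence, z* = 1.645 (from standard normal table)

Margin of error formula for z-interval: E = z* × σ/√n

E = 1.645 × 13.6/√27
  = 1.645 × 2.617321
  = 4.3055

Rounded to 2 decimal places:

4.31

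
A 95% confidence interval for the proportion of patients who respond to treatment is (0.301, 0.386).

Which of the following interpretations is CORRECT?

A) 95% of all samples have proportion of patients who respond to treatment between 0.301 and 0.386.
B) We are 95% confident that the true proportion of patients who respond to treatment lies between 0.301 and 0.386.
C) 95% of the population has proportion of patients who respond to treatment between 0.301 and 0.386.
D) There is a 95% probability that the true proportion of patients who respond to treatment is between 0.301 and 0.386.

A confidence interval represents our confidence in the procedure, not a probability statement about the parameter.

Key concept: If we repeated this sampling process many times and computed a 95% CI each time, about 95% of those intervals would contain the true population parameter.

For this specific interval (0.301, 0.386):
- Midpoint (point estimate): 0.3435
- Margin of error: 0.0425

The correct interpretation is the one stating confidence that the true parameter lies in the interval — option B.

B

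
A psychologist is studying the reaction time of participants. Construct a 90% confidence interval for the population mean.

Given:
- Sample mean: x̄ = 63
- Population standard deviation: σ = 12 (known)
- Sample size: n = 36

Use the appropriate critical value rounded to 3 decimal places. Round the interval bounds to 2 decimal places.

The population standard deviation σ is known, so use a z-interval (standard normal critical value).

For 90% confidence, z* = 1.645 (from standard normal table)

Standard error: SE = σ/√n = 12/√36 = 2.000000

Margin of error: E = z* × SE = 1.645 × 2.000000 = 3.2900

Z-interval: x̄ ± E = 63 ± 3.2900 = (59.7100, 66.2900)

Rounded to 2 decimal places:

(59.71, 66.29)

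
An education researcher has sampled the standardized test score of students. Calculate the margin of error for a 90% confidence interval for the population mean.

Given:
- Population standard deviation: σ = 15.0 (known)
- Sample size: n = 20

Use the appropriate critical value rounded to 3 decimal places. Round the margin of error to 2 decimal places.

The population standard deviation σ is known, so use the z-interval margin of error formula.

For 90% confidence, z* = 1.645 (from standard normal table)

Margin of error formula for z-interval: E = z* × σ/√n

E = 1.645 × 15.0/√20
  = 1.645 × 3.354102
  = 5.5175

Rounded to 2 decimal places:

5.52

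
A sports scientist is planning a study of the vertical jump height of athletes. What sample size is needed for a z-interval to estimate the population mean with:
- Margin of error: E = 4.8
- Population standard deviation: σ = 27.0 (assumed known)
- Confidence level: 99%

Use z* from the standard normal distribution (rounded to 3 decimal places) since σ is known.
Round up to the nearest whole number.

Using z* since population σ is known (z-interval formula).

For 99% confidence, z* = 2.576 (from standard normal table)

Sample size formula for z-interval: n = (z*σ/E)²

n = (2.576 × 27.0 / 4.8)²
  = (14.490000)²
  = 209.9601

Round up to the nearest whole number: n = 210

210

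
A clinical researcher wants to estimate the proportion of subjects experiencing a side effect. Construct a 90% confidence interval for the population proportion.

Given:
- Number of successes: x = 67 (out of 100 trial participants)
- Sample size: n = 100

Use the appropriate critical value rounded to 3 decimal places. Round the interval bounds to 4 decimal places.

Sample proportion: p̂ = 67/100 = 0.67000000

Check conditions for normal approximation:
  np̂ = 67 ≥ 10 ✓
  n(1-p̂) = 33 ≥ 10 ✓

The sample is large enough, so use a z-interval (normal approximation) for the proportion.

For 90% confidence, z* = 1.645 (from standard normal table)

Standard error: SE = √(p̂(1-p̂)/n) = √(0.67000000×0.33000000/100) = 0.0470212718

Margin of error: E = z* × SE = 1.645 × 0.0470212718 = 0.07734999

Z-interval: p̂ ± E = 0.67000000 ± 0.07734999 = (0.59265001, 0.74734999)

Rounded to 4 decimal places:

(0.5927, 0.7473)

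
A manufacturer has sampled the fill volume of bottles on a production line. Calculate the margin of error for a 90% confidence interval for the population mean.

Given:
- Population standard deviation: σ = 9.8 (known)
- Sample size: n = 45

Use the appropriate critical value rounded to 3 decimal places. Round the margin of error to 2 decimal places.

The population standard deviation σ is known, so use the z-interval margin of error formula.

For 90% confidence, z* = 1.645 (from standard normal table)

Margin of error formula for z-interval: E = z* × σ/√n

E = 1.645 × 9.8/√45
  = 1.645 × 1.460898
  = 2.4032

Rounded to 2 decimal places:

2.40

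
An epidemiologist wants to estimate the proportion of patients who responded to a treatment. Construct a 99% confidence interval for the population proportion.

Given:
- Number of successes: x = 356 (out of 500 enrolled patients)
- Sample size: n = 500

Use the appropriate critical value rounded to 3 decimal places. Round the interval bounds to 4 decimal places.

Sample proportion: p̂ = 356/500 = 0.712000

Check conditions for normal approximation:
  np̂ = 356 ≥ 10 ✓
  n(1-p̂) = 144 ≥ 10 ✓

The sample is large enough, so use a z-interval (normal approximation) for the proportion.

For 99% confidence, z* = 2.576 (from standard normal table)

Standard error: SE = √(p̂(1-p̂)/n) = √(0.712000×0.288000/500) = 0.02025122

Margin of error: E = z* × SE = 2.576 × 0.02025122 = 0.052167

Z-interval: p̂ ± E = 0.712000 ± 0.052167 = (0.659833, 0.764167)

Rounded to 4 decimal places:

(0.6598, 0.7642)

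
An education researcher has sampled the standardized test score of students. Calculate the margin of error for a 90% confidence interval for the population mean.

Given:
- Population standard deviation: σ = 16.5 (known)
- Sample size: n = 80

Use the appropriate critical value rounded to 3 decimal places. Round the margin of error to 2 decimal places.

The population standard deviation σ is known, so use the z-interval margin of error formula.

For 90% confidence, z* = 1.645 (from standard normal table)

Margin of error formula for z-interval: E = z* × σ/√n

E = 1.645 × 16.5/√80
  = 1.645 × 1.844756
  = 3.0346

Rounded to 2 decimal places:

3.03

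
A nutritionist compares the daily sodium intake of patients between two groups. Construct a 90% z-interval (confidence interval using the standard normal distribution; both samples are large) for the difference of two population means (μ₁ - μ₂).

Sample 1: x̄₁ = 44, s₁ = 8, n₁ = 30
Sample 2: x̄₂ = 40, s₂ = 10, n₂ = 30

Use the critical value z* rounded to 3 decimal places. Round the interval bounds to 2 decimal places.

Both samples are large (n₁ = 30 ≥ 30, n₂ = 30 ≥ 30), so a z-interval for the difference of means applies.

Point estimate: x̄₁ - x̄₂ = 44 - 40 = 4

Standard error: SE = √(s₁²/n₁ + s₂²/n₂)
= √(8²/30 + 10²/30)
= √(2.133333 + 3.333333)
= 2.338090

For 90% confidence, z* = 1.645 (from standard normal table)
Margin of error: E = z* × SE = 1.645 × 2.338090 = 3.8462

Z-interval: (x̄₁ - x̄₂) ± E = 4 ± 3.8462 = (0.1538, 7.8462)

Rounded to 2 decimal places:

(0.15, 7.85)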